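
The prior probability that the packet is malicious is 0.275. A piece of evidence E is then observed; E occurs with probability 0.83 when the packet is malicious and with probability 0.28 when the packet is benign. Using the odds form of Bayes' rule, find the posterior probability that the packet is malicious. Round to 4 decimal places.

Posterior probability ≈ 0.5293

Prior odds = 0.275/(1−0.275) = 0.37931. In log-odds, ln(0.37931) = -0.96940.
Add log likelihood ratio: ln(2.9643) = 1.0866.
Posterior log-odds = 0.11724, so posterior odds = exp(0.11724) = 1.1244. Converting, P(H|E) = 1.1244/2.1244 = 0.5293.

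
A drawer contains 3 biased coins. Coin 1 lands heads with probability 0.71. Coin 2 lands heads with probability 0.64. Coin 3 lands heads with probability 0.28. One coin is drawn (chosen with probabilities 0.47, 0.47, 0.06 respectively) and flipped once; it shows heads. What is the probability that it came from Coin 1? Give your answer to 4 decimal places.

Posterior probability ≈ 0.5124

P(heads|C1) = 0.71; P(heads|C2) = 0.64; P(heads|C3) = 0.28.
Prior × likelihood for each source: 0.47·0.71=0.3337, 0.47·0.64=0.3008, 0.06·0.28=0.01680. Summing gives P(heads) = 0.65130.
P(Coin 1 | heads) = 0.3337 / 0.65130 = 0.5124.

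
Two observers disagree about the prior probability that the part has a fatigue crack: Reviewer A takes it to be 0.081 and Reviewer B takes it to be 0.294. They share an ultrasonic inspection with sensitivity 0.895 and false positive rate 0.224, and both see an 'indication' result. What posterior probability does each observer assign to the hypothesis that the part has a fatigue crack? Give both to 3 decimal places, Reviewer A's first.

Reviewer A: 0.260; Reviewer B: 0.625

The likelihood ratio for an 'indication' result is 0.895/0.224 = 3.9955.
Reviewer A: prior odds 0.081/0.919 = 0.088139; posterior odds 0.35216; posterior probability 0.260.
Reviewer B: prior odds 0.294/0.706 = 0.41643; posterior odds 1.6639; posterior probability 0.625.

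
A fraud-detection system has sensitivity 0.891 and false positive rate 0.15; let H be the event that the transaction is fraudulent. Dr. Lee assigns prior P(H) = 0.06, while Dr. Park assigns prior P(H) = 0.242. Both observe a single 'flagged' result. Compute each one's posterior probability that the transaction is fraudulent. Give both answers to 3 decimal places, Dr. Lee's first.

The likelihood ratio for a 'flagged' result is 0.891/0.15 = 5.9400.
Dr. Lee: prior odds 0.06/0.94 = 0.063830; posterior odds 0.37915; posterior probability 0.275.
Dr. Park: prior odds 0.242/0.758 = 0.31926; posterior odds 1.8964; posterior probability 0.655.

Dr. Lee: 0.275; Dr. Park: 0.655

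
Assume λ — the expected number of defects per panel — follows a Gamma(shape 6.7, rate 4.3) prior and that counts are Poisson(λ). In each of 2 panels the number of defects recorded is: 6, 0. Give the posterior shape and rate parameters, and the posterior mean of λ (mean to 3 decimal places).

Posterior: Gamma(shape=12.7, rate=6.3); mean ≈ 2.016

The Poisson likelihood adds the total count to the shape and the number of exposure periods to the rate. Here ∑xᵢ = 6 and n = 2, so shape 6.7→12.7 and rate 4.3→6.3.
Posterior mean = shape/rate = 12.7/6.3 = 2.016.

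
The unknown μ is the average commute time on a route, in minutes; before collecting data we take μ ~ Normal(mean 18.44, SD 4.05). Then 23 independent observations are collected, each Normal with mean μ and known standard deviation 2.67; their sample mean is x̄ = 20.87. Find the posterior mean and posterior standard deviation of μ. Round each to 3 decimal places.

Posterior mean ≈ 20.825; posterior SD ≈ 0.552

Prior precision 1/τ₀² = 1/4.05² = 0.0609663; data precision n/σ² = 23/2.67² = 3.22630.
Posterior precision = 0.0609663 + 3.22630 = 3.28727, giving posterior SD = 1/√3.28727 = 0.552.
Posterior mean = (0.0609663·18.44 + 3.22630·20.87) / 3.28727 = 20.825.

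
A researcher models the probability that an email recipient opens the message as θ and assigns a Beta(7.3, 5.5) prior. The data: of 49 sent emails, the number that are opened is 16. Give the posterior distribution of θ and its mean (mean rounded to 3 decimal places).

Posterior: Beta(23.3, 38.5); mean ≈ 0.377

Observing 16 successes and 33 failures updates Beta(7.3, 5.5) by adding the success and failure counts to the two shape parameters: α = 7.3+16 = 23.3, β = 5.5+33 = 38.5.
E[θ | data] = 23.3/(23.3+38.5) = 0.377.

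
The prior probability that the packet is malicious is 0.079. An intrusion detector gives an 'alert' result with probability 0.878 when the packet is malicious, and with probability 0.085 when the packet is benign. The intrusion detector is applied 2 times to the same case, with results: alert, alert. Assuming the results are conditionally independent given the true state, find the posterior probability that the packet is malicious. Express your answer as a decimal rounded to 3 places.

With H the event that the packet is malicious, the joint likelihood of the observed sequence is P(data|H) = 0.878·0.878 = 0.77088 and P(data|¬H) = 0.085·0.085 = 0.0072250.
Bayes: P(H|data) = 0.079·0.77088 / (0.079·0.77088 + 0.921·0.0072250) = 0.060900/0.067554 = 0.9015.

Posterior P(H) ≈ 0.901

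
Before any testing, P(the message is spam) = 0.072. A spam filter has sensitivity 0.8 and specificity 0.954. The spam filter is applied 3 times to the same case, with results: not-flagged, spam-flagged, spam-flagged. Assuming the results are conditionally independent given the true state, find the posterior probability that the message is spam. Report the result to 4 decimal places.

Posterior P(H) ≈ 0.8311

Let H be the event that the message is spam; start with P(H) = 0.072. P('spam-flagged'|H) = 0.8, P('spam-flagged'|¬H) = 0.046.
Update on result 1 ('not-flagged'): P(H) ← 0.2·0.0720 / (0.2·0.0720 + 0.954·0.9280) = 0.014400/0.89971 = 0.0160.
Update on result 2 ('spam-flagged'): P(H) ← 0.8·0.0160 / (0.8·0.0160 + 0.046·0.9840) = 0.012804/0.058068 = 0.2205.
Update on result 3 ('spam-flagged'): P(H) ← 0.8·0.2205 / (0.8·0.2205 + 0.046·0.7795) = 0.17640/0.21226 = 0.8311.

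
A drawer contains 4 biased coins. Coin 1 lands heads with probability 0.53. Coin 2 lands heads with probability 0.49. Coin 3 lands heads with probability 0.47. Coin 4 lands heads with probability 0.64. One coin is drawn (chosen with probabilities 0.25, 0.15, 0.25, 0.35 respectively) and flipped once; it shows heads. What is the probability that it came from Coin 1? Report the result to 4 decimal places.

Posterior probability ≈ 0.2420

P(heads|C1) = 0.53; P(heads|C2) = 0.49; P(heads|C3) = 0.47; P(heads|C4) = 0.64.
Prior × likelihood for each source: 0.25·0.53=0.1325, 0.15·0.49=0.07350, 0.25·0.47=0.1175, 0.35·0.64=0.2240. Summing gives P(heads) = 0.54750.
P(Coin 1 | heads) = 0.1325 / 0.54750 = 0.2420.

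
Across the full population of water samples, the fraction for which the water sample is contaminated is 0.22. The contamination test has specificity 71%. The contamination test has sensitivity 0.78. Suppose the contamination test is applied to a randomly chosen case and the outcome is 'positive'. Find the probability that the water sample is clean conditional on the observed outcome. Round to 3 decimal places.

P(¬H | E) ≈ 0.569

Write H for 'the water sample is contaminated'. Prior odds H:¬H = 0.22/0.78 = 0.28205. For the 'positive' outcome, the likelihood ratio is 0.78/0.29 = 2.6897.
Posterior odds = 0.28205 × 2.6897 = 0.75862, so P(H|E) = 0.75862/(1+0.75862) = 0.431. Then P(¬H|E) = 1 − 0.431 = 0.569.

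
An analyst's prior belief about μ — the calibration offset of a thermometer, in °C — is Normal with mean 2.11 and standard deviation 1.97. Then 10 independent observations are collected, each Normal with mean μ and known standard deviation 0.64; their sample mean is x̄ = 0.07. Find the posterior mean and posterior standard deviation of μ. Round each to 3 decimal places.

Prior precision 1/τ₀² = 1/1.97² = 0.257672; data precision n/σ² = 10/0.64² = 24.4141.
Posterior precision = 0.257672 + 24.4141 = 24.6717, giving posterior SD = 1/√24.6717 = 0.201.
Posterior mean = (0.257672·2.11 + 24.4141·0.07) / 24.6717 = 0.091.

Posterior mean ≈ 0.091; posterior SD ≈ 0.201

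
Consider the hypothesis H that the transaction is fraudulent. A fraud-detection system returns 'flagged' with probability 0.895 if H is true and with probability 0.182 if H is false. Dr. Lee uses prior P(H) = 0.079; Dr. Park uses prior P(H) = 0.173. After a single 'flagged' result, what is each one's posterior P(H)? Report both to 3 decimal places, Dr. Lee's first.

The likelihood ratio for a 'flagged' result is 0.895/0.182 = 4.9176.
Dr. Lee: prior odds 0.079/0.921 = 0.085776; posterior odds 0.42181; posterior probability 0.297.
Dr. Park: prior odds 0.173/0.827 = 0.20919; posterior odds 1.0287; posterior probability 0.507.

Dr. Lee: 0.297; Dr. Park: 0.507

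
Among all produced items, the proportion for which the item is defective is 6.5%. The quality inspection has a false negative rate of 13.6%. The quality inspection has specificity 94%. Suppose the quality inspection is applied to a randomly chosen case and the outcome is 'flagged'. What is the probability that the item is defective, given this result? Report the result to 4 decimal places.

Let H be the event that the item is defective. P(H) = 0.065, so P(¬H) = 0.935. With E the 'flagged' result, P(E|H) = 0.864 and P(E|¬H) = 0.06.
P(E) = 0.864·0.065 + 0.06·0.935 = 0.056160 + 0.056100 = 0.11226.
By Bayes' theorem, P(H|E) = 0.056160 / 0.11226 = 0.5003.

P(H | E) ≈ 0.5003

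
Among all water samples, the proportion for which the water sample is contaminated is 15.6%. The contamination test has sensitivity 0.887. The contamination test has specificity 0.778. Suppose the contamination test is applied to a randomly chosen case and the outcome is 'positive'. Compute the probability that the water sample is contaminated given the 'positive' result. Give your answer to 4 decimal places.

Let H be the event that the water sample is contaminated. P(H) = 0.156, so P(¬H) = 0.844. With E the 'positive' result, P(E|H) = 0.887 and P(E|¬H) = 0.222.
P(E) = 0.887·0.156 + 0.222·0.844 = 0.13837 + 0.18737 = 0.32574.
By Bayes' theorem, P(H|E) = 0.13837 / 0.32574 = 0.4248.

P(H | E) ≈ 0.4248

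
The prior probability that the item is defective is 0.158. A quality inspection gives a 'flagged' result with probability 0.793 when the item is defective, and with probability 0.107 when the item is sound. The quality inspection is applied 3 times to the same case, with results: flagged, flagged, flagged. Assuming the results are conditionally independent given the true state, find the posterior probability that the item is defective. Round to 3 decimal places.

With H the event that the item is defective, the joint likelihood of the observed sequence is P(data|H) = 0.793·0.793·0.793 = 0.49868 and P(data|¬H) = 0.107·0.107·0.107 = 0.0012250.
Bayes: P(H|data) = 0.158·0.49868 / (0.158·0.49868 + 0.842·0.0012250) = 0.078791/0.079822 = 0.9871.

Posterior P(H) ≈ 0.987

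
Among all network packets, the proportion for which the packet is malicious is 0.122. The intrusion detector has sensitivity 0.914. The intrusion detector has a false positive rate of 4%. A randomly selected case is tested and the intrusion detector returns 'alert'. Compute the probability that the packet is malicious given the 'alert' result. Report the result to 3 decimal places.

Write H for 'the packet is malicious'. Prior odds H:¬H = 0.122/0.878 = 0.13895. For the 'alert' outcome, the likelihood ratio is 0.914/0.04 = 22.850.
Posterior odds = 0.13895 × 22.850 = 3.1751, so P(H|E) = 3.1751/(1+3.1751) = 0.760.

P(H | E) ≈ 0.760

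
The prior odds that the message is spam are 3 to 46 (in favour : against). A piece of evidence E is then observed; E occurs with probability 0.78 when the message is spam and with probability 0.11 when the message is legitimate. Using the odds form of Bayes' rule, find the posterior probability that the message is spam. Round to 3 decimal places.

Prior odds = 3/46 = 0.065217. In log-odds, ln(0.065217) = -2.7300.
Add log likelihood ratio: ln(7.0909) = 1.9588.
Posterior log-odds = -0.77122, so posterior odds = exp(-0.77122) = 0.46245. Converting, P(H|E) = 0.46245/1.4625 = 0.316.

Posterior probability ≈ 0.316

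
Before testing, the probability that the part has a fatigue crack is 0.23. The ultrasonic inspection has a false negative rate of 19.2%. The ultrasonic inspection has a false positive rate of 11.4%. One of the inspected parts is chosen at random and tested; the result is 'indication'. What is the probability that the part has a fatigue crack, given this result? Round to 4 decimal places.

P(H | E) ≈ 0.6792

Let H be the event that the part has a fatigue crack. P(H) = 0.23, so P(¬H) = 0.77. With E the 'indication' result, P(E|H) = 0.808 and P(E|¬H) = 0.114.
P(E) = 0.808·0.23 + 0.114·0.77 = 0.18584 + 0.087780 = 0.27362.
By Bayes' theorem, P(H|E) = 0.18584 / 0.27362 = 0.6792.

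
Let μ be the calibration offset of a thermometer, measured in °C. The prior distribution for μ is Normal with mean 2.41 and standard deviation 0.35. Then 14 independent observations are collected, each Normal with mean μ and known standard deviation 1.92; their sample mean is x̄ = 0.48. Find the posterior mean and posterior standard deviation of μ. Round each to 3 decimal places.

Posterior mean ≈ 1.797; posterior SD ≈ 0.289

Prior precision 1/τ₀² = 1/0.35² = 8.16327; data precision n/σ² = 14/1.92² = 3.79774.
Posterior precision = 8.16327 + 3.79774 = 11.9610, giving posterior SD = 1/√11.9610 = 0.289.
Posterior mean = (8.16327·2.41 + 3.79774·0.48) / 11.9610 = 1.797.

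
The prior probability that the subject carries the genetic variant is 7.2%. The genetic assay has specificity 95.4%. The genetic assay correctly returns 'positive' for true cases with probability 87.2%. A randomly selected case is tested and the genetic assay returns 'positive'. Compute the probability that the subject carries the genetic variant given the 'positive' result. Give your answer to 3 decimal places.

Let H be the event that the subject carries the genetic variant. P(H) = 0.072, so P(¬H) = 0.928. With E the 'positive' result, P(E|H) = 0.872 and P(E|¬H) = 0.046.
P(E) = 0.872·0.072 + 0.046·0.928 = 0.062784 + 0.042688 = 0.10547.
By Bayes' theorem, P(H|E) = 0.062784 / 0.10547 = 0.595.

P(H | E) ≈ 0.595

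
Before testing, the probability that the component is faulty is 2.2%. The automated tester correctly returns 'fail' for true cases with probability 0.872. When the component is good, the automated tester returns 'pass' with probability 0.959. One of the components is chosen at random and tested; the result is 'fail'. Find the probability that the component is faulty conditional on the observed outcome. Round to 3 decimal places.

P(H | E) ≈ 0.324

Write H for 'the component is faulty'. Prior odds H:¬H = 0.022/0.978 = 0.022495. For the 'fail' outcome, the likelihood ratio is 0.872/0.041 = 21.268.
Posterior odds = 0.022495 × 21.268 = 0.47843, so P(H|E) = 0.47843/(1+0.47843) = 0.324.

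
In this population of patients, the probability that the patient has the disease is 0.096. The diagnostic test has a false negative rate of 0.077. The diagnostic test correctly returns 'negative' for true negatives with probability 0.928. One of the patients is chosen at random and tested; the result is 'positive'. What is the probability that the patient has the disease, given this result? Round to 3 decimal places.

Write H for 'the patient has the disease'. Prior odds H:¬H = 0.096/0.904 = 0.10619. For the 'positive' outcome, the likelihood ratio is 0.923/0.072 = 12.819.
Posterior odds = 0.10619 × 12.819 = 1.3614, so P(H|E) = 1.3614/(1+1.3614) = 0.577.

P(H | E) ≈ 0.577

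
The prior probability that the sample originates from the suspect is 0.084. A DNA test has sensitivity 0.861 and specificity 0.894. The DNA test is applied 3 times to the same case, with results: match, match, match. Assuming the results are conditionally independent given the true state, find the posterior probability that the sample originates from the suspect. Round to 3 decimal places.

With H the event that the sample originates from the suspect, the joint likelihood of the observed sequence is P(data|H) = 0.861·0.861·0.861 = 0.63828 and P(data|¬H) = 0.106·0.106·0.106 = 0.0011910.
Bayes: P(H|data) = 0.084·0.63828 / (0.084·0.63828 + 0.916·0.0011910) = 0.053615/0.054706 = 0.9801.

Posterior P(H) ≈ 0.980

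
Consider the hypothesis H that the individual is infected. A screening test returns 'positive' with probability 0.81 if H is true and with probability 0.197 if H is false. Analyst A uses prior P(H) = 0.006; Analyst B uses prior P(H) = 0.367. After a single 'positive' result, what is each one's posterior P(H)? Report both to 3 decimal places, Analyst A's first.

P('+'|H) = 0.81, P('+'|¬H) = 0.197.
Analyst A: numerator 0.81·0.006 = 0.0048600; evidence = 0.0048600+0.197·0.994 = 0.20068; posterior = 0.024.
Analyst B: numerator 0.81·0.367 = 0.29727; evidence = 0.29727+0.197·0.633 = 0.42197; posterior = 0.704.

Analyst A: 0.024; Analyst B: 0.704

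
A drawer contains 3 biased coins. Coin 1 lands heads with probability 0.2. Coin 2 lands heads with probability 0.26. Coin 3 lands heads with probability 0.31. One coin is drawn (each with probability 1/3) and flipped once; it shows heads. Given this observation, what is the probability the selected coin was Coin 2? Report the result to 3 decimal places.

Posterior probability ≈ 0.338

P(heads|C1) = 0.2; P(heads|C2) = 0.26; P(heads|C3) = 0.31.
Prior × likelihood for each source: 0.333333·0.2=0.06667, 0.333333·0.26=0.08667, 0.333333·0.31=0.1033. Summing gives P(heads) = 0.25667.
P(Coin 2 | heads) = 0.08667 / 0.25667 = 0.338.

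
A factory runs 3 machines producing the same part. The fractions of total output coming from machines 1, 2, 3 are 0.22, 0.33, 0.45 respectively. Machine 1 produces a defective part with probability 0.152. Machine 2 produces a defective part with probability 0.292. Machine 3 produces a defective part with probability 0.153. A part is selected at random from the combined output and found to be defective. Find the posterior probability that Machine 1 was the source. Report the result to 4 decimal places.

P(defective|M1) = 0.152; P(defective|M2) = 0.292; P(defective|M3) = 0.153.
Prior × likelihood for each source: 0.22·0.152=0.03344, 0.33·0.292=0.09636, 0.45·0.153=0.06885. Summing gives P(defective) = 0.19865.
P(Machine 1 | defective) = 0.03344 / 0.19865 = 0.1683.

Posterior probability ≈ 0.1683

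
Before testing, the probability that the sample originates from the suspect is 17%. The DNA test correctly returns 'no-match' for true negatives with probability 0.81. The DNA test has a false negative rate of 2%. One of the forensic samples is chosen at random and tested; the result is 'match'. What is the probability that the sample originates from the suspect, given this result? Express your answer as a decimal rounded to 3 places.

P(H | E) ≈ 0.514

Let H be the event that the sample originates from the suspect. P(H) = 0.17, so P(¬H) = 0.83. With E the 'match' result, P(E|H) = 0.98 and P(E|¬H) = 0.19.
P(E) = 0.98·0.17 + 0.19·0.83 = 0.16660 + 0.15770 = 0.32430.
By Bayes' theorem, P(H|E) = 0.16660 / 0.32430 = 0.514.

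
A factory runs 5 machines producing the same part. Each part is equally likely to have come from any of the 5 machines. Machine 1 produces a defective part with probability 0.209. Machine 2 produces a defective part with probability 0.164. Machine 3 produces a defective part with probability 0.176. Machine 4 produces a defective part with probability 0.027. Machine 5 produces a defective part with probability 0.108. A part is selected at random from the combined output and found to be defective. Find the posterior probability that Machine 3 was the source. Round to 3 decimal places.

Posterior probability ≈ 0.257

P(defective|M1) = 0.209; P(defective|M2) = 0.164; P(defective|M3) = 0.176; P(defective|M4) = 0.027; P(defective|M5) = 0.108.
Prior × likelihood for each source: 0.2·0.209=0.04180, 0.2·0.164=0.03280, 0.2·0.176=0.03520, 0.2·0.027=0.005400, 0.2·0.108=0.02160. Summing gives P(defective) = 0.13680.
P(Machine 3 | defective) = 0.03520 / 0.13680 = 0.257.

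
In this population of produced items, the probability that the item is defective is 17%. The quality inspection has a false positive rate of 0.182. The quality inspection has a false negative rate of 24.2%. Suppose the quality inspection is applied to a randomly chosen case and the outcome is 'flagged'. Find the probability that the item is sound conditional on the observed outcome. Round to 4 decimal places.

P(¬H | E) ≈ 0.5397

Let H be the event that the item is defective. P(H) = 0.17, so P(¬H) = 0.83. With E the 'flagged' result, P(E|H) = 0.758 and P(E|¬H) = 0.182.
P(E) = 0.758·0.17 + 0.182·0.83 = 0.12886 + 0.15106 = 0.27992.
By Bayes' theorem, P(H|E) = 0.12886 / 0.27992 = 0.4603. Hence P(¬H|E) = 1 − 0.4603 = 0.5397.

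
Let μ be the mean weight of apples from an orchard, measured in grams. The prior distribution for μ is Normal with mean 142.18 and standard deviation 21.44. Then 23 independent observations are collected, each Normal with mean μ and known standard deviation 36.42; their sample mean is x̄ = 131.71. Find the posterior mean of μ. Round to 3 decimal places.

Prior precision 1/τ₀² = 1/21.44² = 0.00217546; data precision n/σ² = 23/36.42² = 0.0173400.
Posterior precision = 0.00217546 + 0.0173400 = 0.0195154.
Posterior mean = (0.00217546·142.18 + 0.0173400·131.71) / 0.0195154 = 132.877.

Posterior mean ≈ 132.877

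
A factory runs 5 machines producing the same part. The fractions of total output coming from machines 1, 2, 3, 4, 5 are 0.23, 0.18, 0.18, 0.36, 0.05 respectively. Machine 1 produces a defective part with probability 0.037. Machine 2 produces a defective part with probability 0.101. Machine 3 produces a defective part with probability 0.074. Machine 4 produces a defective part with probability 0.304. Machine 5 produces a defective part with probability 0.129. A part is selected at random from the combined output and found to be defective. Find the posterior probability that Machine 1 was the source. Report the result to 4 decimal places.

Posterior probability ≈ 0.0546

Tabulate prior·likelihood by source: [1] prior 0.23, lik 0.037, product 0.008510; [2] prior 0.18, lik 0.101, product 0.01818; [3] prior 0.18, lik 0.074, product 0.01332; [4] prior 0.36, lik 0.304, product 0.1094; [5] prior 0.05, lik 0.129, product 0.006450.
Normalizing constant = 0.15590; the posterior for Machine 1 is its product over the sum, 0.008510/0.15590 = 0.0546.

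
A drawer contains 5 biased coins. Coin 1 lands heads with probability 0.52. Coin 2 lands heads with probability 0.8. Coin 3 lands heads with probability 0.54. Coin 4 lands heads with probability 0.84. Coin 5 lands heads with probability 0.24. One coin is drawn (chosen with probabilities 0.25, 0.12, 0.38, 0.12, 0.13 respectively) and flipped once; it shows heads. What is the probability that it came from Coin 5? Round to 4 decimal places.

Posterior probability ≈ 0.0554

Tabulate prior·likelihood by source: [1] prior 0.25, lik 0.52, product 0.1300; [2] prior 0.12, lik 0.8, product 0.09600; [3] prior 0.38, lik 0.54, product 0.2052; [4] prior 0.12, lik 0.84, product 0.1008; [5] prior 0.13, lik 0.24, product 0.03120.
Normalizing constant = 0.56320; the posterior for Coin 5 is its product over the sum, 0.03120/0.56320 = 0.0554.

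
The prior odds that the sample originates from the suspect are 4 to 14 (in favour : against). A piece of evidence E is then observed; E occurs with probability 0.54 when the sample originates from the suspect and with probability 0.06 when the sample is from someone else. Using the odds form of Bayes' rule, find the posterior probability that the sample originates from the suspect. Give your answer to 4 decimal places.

Prior odds = 4/14 = 0.28571.
Likelihood ratio for E = 0.54/0.06 = 9.0000.
Posterior odds = prior odds × LR = 2.5714.
Posterior probability = odds/(1+odds) = 2.5714/3.5714 = 0.7200.

Posterior probability ≈ 0.7200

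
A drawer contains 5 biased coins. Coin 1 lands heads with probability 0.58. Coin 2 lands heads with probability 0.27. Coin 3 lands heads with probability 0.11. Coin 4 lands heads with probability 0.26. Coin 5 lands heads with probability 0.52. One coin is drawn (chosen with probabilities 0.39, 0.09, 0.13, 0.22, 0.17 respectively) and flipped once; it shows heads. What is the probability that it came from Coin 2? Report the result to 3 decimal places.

P(heads|C1) = 0.58; P(heads|C2) = 0.27; P(heads|C3) = 0.11; P(heads|C4) = 0.26; P(heads|C5) = 0.52.
Prior × likelihood for each source: 0.39·0.58=0.2262, 0.09·0.27=0.02430, 0.13·0.11=0.01430, 0.22·0.26=0.05720, 0.17·0.52=0.08840. Summing gives P(heads) = 0.41040.
P(Coin 2 | heads) = 0.02430 / 0.41040 = 0.059.

Posterior probability ≈ 0.059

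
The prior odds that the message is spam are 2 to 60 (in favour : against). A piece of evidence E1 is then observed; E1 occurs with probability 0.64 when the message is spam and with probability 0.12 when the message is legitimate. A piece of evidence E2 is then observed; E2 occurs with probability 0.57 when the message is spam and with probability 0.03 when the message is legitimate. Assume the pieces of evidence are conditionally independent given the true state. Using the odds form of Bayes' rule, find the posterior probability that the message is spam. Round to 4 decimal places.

Posterior probability ≈ 0.7716

Prior odds = 2/60 = 0.033333.
Likelihood ratio for E1 = 0.64/0.12 = 5.3333.
Likelihood ratio for E2 = 0.57/0.03 = 19.000.
Posterior odds = prior odds × LR₁ × LR₂ = 3.3778.
Posterior probability = odds/(1+odds) = 3.3778/4.3778 = 0.7716.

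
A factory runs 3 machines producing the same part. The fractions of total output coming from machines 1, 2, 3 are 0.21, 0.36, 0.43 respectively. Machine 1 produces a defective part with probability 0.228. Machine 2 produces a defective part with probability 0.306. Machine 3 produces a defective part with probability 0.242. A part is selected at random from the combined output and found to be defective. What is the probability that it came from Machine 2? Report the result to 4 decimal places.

Tabulate prior·likelihood by source: [1] prior 0.21, lik 0.228, product 0.04788; [2] prior 0.36, lik 0.306, product 0.1102; [3] prior 0.43, lik 0.242, product 0.1041.
Normalizing constant = 0.26210; the posterior for Machine 2 is its product over the sum, 0.1102/0.26210 = 0.4203.

Posterior probability ≈ 0.4203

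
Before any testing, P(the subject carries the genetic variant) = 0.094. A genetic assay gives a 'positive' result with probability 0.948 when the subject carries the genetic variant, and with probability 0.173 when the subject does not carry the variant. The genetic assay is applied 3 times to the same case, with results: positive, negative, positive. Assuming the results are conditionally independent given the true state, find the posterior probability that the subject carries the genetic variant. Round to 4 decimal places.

Let H be the event that the subject carries the genetic variant; start with P(H) = 0.094. P('positive'|H) = 0.948, P('positive'|¬H) = 0.173.
Update on result 1 ('positive'): P(H) ← 0.948·0.0940 / (0.948·0.0940 + 0.173·0.9060) = 0.089112/0.24585 = 0.3625.
Update on result 2 ('negative'): P(H) ← 0.052·0.3625 / (0.052·0.3625 + 0.827·0.6375) = 0.018848/0.54609 = 0.0345.
Update on result 3 ('positive'): P(H) ← 0.948·0.0345 / (0.948·0.0345 + 0.173·0.9655) = 0.032720/0.19975 = 0.1638.

Posterior P(H) ≈ 0.1638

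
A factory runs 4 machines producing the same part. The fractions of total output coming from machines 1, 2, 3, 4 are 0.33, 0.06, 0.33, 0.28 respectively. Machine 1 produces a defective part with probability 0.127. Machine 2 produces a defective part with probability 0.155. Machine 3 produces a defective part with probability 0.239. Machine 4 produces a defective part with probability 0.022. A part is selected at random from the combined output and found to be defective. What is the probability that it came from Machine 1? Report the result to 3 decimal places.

Tabulate prior·likelihood by source: [1] prior 0.33, lik 0.127, product 0.04191; [2] prior 0.06, lik 0.155, product 0.009300; [3] prior 0.33, lik 0.239, product 0.07887; [4] prior 0.28, lik 0.022, product 0.006160.
Normalizing constant = 0.13624; the posterior for Machine 1 is its product over the sum, 0.04191/0.13624 = 0.308.

Posterior probability ≈ 0.308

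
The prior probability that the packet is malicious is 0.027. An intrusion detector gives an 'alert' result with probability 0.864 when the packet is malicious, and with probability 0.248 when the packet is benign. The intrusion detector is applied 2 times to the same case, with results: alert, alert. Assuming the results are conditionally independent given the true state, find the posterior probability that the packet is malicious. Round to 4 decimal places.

With H the event that the packet is malicious, the joint likelihood of the observed sequence is P(data|H) = 0.864·0.864 = 0.74650 and P(data|¬H) = 0.248·0.248 = 0.061504.
Bayes: P(H|data) = 0.027·0.74650 / (0.027·0.74650 + 0.973·0.061504) = 0.020155/0.079999 = 0.2519.

Posterior P(H) ≈ 0.2519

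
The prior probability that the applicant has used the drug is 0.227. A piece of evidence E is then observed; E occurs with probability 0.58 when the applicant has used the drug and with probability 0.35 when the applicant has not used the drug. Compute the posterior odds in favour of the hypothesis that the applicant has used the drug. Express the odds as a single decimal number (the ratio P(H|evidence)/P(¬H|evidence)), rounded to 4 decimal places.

Posterior odds ≈ 0.4866

Prior odds = 0.227/(1−0.227) = 0.29366. In log-odds, ln(0.29366) = -1.2253.
Add log likelihood ratio: ln(1.6571) = 0.50509.
Posterior log-odds = -0.72023, so posterior odds = exp(-0.72023) = 0.48664.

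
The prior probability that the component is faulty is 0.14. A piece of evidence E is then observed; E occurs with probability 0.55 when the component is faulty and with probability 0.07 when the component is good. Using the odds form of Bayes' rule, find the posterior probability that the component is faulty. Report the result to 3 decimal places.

Posterior probability ≈ 0.561

Prior odds = 0.14/(1−0.14) = 0.16279.
Likelihood ratio for E = 0.55/0.07 = 7.8571.
Posterior odds = prior odds × LR = 1.2791.
Posterior probability = odds/(1+odds) = 1.2791/2.2791 = 0.561.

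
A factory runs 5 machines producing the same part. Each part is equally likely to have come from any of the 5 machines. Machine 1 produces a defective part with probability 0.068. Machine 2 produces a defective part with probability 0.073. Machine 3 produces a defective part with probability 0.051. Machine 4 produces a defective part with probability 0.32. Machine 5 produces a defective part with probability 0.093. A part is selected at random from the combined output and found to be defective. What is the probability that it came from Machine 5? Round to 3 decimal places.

Posterior probability ≈ 0.154

Tabulate prior·likelihood by source: [1] prior 0.2, lik 0.068, product 0.01360; [2] prior 0.2, lik 0.073, product 0.01460; [3] prior 0.2, lik 0.051, product 0.01020; [4] prior 0.2, lik 0.32, product 0.06400; [5] prior 0.2, lik 0.093, product 0.01860.
Normalizing constant = 0.12100; the posterior for Machine 5 is its product over the sum, 0.01860/0.12100 = 0.154.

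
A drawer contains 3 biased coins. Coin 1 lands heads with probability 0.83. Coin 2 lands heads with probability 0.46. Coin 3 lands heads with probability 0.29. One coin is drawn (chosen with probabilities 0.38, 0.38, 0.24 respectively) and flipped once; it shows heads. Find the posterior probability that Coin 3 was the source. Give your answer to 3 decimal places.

P(heads|C1) = 0.83; P(heads|C2) = 0.46; P(heads|C3) = 0.29.
Prior × likelihood for each source: 0.38·0.83=0.3154, 0.38·0.46=0.1748, 0.24·0.29=0.06960. Summing gives P(heads) = 0.55980.
P(Coin 3 | heads) = 0.06960 / 0.55980 = 0.124.

Posterior probability ≈ 0.124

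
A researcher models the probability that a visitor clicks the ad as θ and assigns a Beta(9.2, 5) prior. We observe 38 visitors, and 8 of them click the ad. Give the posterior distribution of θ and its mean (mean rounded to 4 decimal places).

Observing 8 successes and 30 failures updates Beta(9.2, 5) by adding the success and failure counts to the two shape parameters: α = 9.2+8 = 17.2, β = 5+30 = 35.
E[θ | data] = 17.2/(17.2+35) = 0.3295.

Posterior: Beta(17.2, 35); mean ≈ 0.3295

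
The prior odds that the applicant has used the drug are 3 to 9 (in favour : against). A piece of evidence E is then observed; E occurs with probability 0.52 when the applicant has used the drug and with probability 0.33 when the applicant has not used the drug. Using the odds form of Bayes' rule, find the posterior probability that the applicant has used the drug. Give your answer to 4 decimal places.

Prior odds = 3/9 = 0.33333. In log-odds, ln(0.33333) = -1.0986.
Add log likelihood ratio: ln(1.5758) = 0.45474.
Posterior log-odds = -0.64388, so posterior odds = exp(-0.64388) = 0.52525. Converting, P(H|E) = 0.52525/1.5253 = 0.3444.

Posterior probability ≈ 0.3444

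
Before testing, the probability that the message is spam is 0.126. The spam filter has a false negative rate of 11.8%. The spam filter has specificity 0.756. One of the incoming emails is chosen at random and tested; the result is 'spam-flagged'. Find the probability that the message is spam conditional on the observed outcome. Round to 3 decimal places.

P(H | E) ≈ 0.343

Let H be the event that the message is spam. P(H) = 0.126, so P(¬H) = 0.874. With E the 'spam-flagged' result, P(E|H) = 0.882 and P(E|¬H) = 0.244.
P(E) = 0.882·0.126 + 0.244·0.874 = 0.11113 + 0.21326 = 0.32439.
By Bayes' theorem, P(H|E) = 0.11113 / 0.32439 = 0.343.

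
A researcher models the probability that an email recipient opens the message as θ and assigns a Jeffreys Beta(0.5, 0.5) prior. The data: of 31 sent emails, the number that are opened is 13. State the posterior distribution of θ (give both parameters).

Observing 13 successes and 18 failures updates Beta(0.5, 0.5) by adding the success and failure counts to the two shape parameters: α = 0.5+13 = 13.5, β = 0.5+18 = 18.5.

Posterior: Beta(13.5, 18.5)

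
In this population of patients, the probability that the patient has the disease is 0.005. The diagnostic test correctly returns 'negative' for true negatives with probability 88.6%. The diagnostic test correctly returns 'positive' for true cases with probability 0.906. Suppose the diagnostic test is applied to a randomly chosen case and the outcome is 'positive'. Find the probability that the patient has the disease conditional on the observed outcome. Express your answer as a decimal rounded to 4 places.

P(H | E) ≈ 0.0384

Write H for 'the patient has the disease'. Prior odds H:¬H = 0.005/0.995 = 0.0050251. For the 'positive' outcome, the likelihood ratio is 0.906/0.114 = 7.9474.
Posterior odds = 0.0050251 × 7.9474 = 0.039937, so P(H|E) = 0.039937/(1+0.039937) = 0.0384.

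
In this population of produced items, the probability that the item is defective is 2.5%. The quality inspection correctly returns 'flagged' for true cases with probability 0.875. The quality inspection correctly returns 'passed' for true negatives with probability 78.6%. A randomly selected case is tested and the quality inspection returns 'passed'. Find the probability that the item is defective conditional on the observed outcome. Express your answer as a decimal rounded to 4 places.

P(H | E) ≈ 0.0041

Let H be the event that the item is defective. P(H) = 0.025, so P(¬H) = 0.975. With E the 'passed' result, P(E|H) = 0.125 and P(E|¬H) = 0.786.
P(E) = 0.125·0.025 + 0.786·0.975 = 0.0031250 + 0.76635 = 0.76948.
By Bayes' theorem, P(H|E) = 0.0031250 / 0.76948 = 0.0041.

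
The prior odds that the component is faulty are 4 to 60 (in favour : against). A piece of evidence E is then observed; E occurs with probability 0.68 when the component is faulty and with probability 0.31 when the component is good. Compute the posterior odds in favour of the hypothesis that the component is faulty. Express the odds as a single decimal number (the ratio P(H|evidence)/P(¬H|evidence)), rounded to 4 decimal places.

Prior odds = 4/60 = 0.066667. In log-odds, ln(0.066667) = -2.7081.
Add log likelihood ratio: ln(2.1935) = 0.78552.
Posterior log-odds = -1.9225, so posterior odds = exp(-1.9225) = 0.14624.

Posterior odds ≈ 0.1462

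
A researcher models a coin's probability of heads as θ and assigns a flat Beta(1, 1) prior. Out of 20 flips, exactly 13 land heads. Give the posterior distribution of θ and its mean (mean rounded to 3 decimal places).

Observing 13 successes and 7 failures updates Beta(1, 1) by adding the success and failure counts to the two shape parameters: α = 1+13 = 14, β = 1+7 = 8.
Posterior mean = α/(α+β) = 14/22 = 0.636.

Posterior: Beta(14, 8); mean ≈ 0.636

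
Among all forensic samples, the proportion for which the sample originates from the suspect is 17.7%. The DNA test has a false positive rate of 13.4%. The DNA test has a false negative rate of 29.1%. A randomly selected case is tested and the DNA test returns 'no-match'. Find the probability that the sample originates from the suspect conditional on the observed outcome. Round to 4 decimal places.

P(H | E) ≈ 0.0674

Write H for 'the sample originates from the suspect'. Prior odds H:¬H = 0.177/0.823 = 0.21507. For the 'no-match' outcome, the likelihood ratio is 0.291/0.866 = 0.33603.
Posterior odds = 0.21507 × 0.33603 = 0.072268, so P(H|E) = 0.072268/(1+0.072268) = 0.0674.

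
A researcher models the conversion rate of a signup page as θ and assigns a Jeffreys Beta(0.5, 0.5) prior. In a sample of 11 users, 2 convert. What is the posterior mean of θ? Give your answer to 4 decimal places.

The binomial likelihood is conjugate to the Beta prior: with 2 successes and 9 failures, the posterior is Beta(0.5+2, 0.5+9) = Beta(2.5, 9.5).
E[θ | data] = 2.5/(2.5+9.5) = 0.2083.

Posterior mean ≈ 0.2083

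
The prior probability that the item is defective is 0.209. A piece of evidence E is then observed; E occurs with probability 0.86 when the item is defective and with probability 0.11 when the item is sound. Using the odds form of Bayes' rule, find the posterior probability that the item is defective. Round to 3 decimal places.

Posterior probability ≈ 0.674

Prior odds = 0.209/(1−0.209) = 0.26422. In log-odds, ln(0.26422) = -1.3310.
Add log likelihood ratio: ln(7.8182) = 2.0565.
Posterior log-odds = 0.72549, so posterior odds = exp(0.72549) = 2.0657. Converting, P(H|E) = 2.0657/3.0657 = 0.674.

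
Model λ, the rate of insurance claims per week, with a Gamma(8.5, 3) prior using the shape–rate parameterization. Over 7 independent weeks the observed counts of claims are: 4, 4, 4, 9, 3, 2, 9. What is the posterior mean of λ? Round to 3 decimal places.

Posterior mean ≈ 4.350

The Poisson likelihood adds the total count to the shape and the number of exposure periods to the rate. Here ∑xᵢ = 35 and n = 7, so shape 8.5→43.5 and rate 3→10.
E[λ | data] = 43.5/10 = 4.350.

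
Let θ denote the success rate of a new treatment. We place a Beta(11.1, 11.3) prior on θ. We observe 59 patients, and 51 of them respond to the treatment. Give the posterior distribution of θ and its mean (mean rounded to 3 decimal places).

Posterior: Beta(62.1, 19.3); mean ≈ 0.763

Observing 51 successes and 8 failures updates Beta(11.1, 11.3) by adding the success and failure counts to the two shape parameters: α = 11.1+51 = 62.1, β = 11.3+8 = 19.3.
Posterior mean = α/(α+β) = 62.1/81.4 = 0.763.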